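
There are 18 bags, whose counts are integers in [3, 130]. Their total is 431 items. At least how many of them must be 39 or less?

8

If only k of them are at most 39, the other 18 − k are at least 40, so the total is at least (18 − k)·40 + k·3.
This is ≤ 431, so (18 − k)·40 + 3k ≤ 431, which gives k ≥ 8.
Exactly 8 works: 8 values at 3 and 10 at 40 total 424; raise one of the low values by 7 (still ≤ 39) to hit 431.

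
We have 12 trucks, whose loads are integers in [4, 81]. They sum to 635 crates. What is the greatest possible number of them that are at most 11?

Suppose k of them are at most 11. Those contribute at most 11 each and the rest at most 81 each.
So the total is at most 11k + 81(12 − k) = 972 − 70k. This must still be ≥ 635, so k ≤ 4.
k = 4 is achieved by 4 values at 11 and 8 at 81, total 692; lower one of the 81's by 57 (still > 11) to reach 635.

4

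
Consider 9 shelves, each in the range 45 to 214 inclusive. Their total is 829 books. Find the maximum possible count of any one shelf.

214

To make one shelf as large as possible, make the other 8 as small as possible.
The other 8 contribute at least 8 × 45 = 360, leaving at most 829 − 360 = 469.
But each shelf is capped at 214, so the maximum is 214.
Achievable: one at 214 and the other 8 totalling 615, which fits since 8 × 45 ≤ 615 ≤ 8 × 214.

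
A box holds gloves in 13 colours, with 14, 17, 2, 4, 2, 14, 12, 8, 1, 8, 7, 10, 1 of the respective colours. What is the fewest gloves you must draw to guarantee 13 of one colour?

In the worst case you take as many as possible of each colour without reaching 13: 12 + 12 + 2 + 4 + 2 + 12 + 12 + 8 + 1 + 8 + 7 + 10 + 1 = 91.
The next one must give 13 of some colour, so 91 + 1 = 92.

92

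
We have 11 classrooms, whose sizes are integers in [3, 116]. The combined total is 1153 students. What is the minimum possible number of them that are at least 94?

If only k of them are at least 94, the other 11 − k are at most 93, so the total is at most k·116 + (11 − k)·93.
This must reach 1153, so k·116 + (11 − k)·93 ≥ 1153, giving k ≥ 6.
Exactly 6 works: 6 values at 116 and 5 at 93 total 1161; lower one of the high values by 8 (still ≥ 94) to hit 1153.

6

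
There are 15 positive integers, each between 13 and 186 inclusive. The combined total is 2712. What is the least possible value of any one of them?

Minimizing one value means maximizing the remaining 14.
The other 14 contribute at most 14 × 186 = 2604, leaving at least 2712 − 2604 = 108.
Since 108 ≥ 13, this is achievable: one at 108 and 14 at 186.

108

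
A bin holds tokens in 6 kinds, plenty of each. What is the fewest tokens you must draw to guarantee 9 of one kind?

49

In the worst case you draw 8 of each of the 6 kinds: 6 × 8 = 48.
One more forces 9 of some kind, so 48 + 1 = 49.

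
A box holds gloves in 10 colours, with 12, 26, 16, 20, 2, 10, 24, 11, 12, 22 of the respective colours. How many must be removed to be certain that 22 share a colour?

147

In the worst case you take as many as possible of each colour without reaching 22: 12 + 21 + 16 + 20 + 2 + 10 + 21 + 11 + 12 + 21 = 146.
The next one must give 22 of some colour, so 146 + 1 = 147.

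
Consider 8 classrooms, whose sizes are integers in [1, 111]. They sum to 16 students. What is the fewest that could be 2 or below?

4

If only k of them are at most 2, the other 8 − k are at least 3, so the total is at least (8 − k)·3 + k·1.
This is ≤ 16, so (8 − k)·3 + 1k ≤ 16, which gives k ≥ 4.
Exactly 4 works: 4 values at 1 and 4 at 3 total 16.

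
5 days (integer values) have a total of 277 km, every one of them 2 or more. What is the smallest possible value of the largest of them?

56

The average is 277/5 > 55, so not all 5 can be 55 or less; the largest is ≥ 56.
Achievable: 2 of them at 56 and 3 at 55 total 277.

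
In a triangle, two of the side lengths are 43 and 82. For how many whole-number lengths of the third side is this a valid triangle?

The triangle inequality gives |43 − 82| < c < 43 + 82, i.e. 39 < c < 125.
So c can be any integer from 40 to 124: 85 values.

85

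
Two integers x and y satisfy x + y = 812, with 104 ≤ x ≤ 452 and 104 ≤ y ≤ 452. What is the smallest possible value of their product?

162720

Since x + y is fixed, pushing one of them to its bound minimizes the product.
At the endpoint x = 360, y = 812 − 360 = 452, so xy = 360 × 452 = 162720.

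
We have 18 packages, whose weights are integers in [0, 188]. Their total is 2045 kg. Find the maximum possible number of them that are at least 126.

16

Suppose k of them are at least 126. Those contribute at least 126 each and the other 18 − k at least 0 each.
So the total is at least 126k + 0(18 − k) = 0 + 126k. This must be ≤ 2045, giving k ≤ 16.
k = 16 is achieved by 16 values at 126 and 2 at 0, total 2016; add 29 to one value (staying below 126) to reach 2045.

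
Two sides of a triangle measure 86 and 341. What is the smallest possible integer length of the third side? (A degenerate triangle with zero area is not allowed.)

The third side must exceed |86 − 341| = 255.
The smallest integer above 255 is 256.

256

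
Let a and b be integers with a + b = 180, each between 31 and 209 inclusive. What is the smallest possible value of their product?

4619

ab = a(180 − a) is concave in a, so over [31, 149] it is minimized at an endpoint.
The extreme feasible split is a = 31, b = 149, giving ab = 4619.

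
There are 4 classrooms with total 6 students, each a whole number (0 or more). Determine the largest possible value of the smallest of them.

1

The average is 6/4 < 2, so some value is ≤ 1.
Equality holds with 2 values of 1 and 2 values of 2.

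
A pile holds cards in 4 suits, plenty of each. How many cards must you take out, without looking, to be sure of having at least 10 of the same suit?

You could draw 9 of every suit without reaching 10 of any — 36 in all.
One more forces 10 of some suit, so 36 + 1 = 37.

37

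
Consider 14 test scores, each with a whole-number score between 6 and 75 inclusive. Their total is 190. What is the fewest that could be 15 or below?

Let j be the number exceeding 15. Then the total is ≥ 16·j + 6·(14 − j) = 84 + 10j.
So 10j ≤ 106 and j ≤ 10; hence at least 14 − 10 = 4 are ≤ 15.
Exactly 4 works: 4 values at 6 and 10 at 16 total 184; raise one of the low values by 6 (still ≤ 15) to hit 190.

4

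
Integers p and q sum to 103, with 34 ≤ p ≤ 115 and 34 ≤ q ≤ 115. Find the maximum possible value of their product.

For a fixed sum, the product pq is largest when p and q are as close as possible.
Taking p = 51 and q = 52 (both in [34, 115]) gives pq = 2652.

2652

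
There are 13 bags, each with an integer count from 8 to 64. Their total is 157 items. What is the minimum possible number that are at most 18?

Each value above 18 is at least 19, contributing at least 19 − 8 = 11 above the floor 8.
The sum exceeds the floor total 104 by 53, so at most ⌊53/11⌋ = 4 exceed 18, and at least 9 are ≤ 18.
Exactly 9 works: 9 values at 8 and 4 at 19 total 148; raise one of the low values by 9 (still ≤ 18) to hit 157.

9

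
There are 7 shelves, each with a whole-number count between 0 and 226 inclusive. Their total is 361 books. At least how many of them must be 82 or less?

If only k of them are at most 82, the other 7 − k are at least 83, so the total is at least (7 − k)·83 + k·0.
This is ≤ 361, so (7 − k)·83 + 0k ≤ 361, which gives k ≥ 3.
Exactly 3 works: 3 values at 0 and 4 at 83 total 332; raise one of the low values by 29 (still ≤ 82) to hit 361.

3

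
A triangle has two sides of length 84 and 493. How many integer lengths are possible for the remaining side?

The triangle inequality gives |84 − 493| < c < 84 + 493, i.e. 409 < c < 577.
So c can be any integer from 410 to 576: 167 values.

167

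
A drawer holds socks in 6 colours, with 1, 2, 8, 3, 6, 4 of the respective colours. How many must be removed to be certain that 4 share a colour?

In the worst case you take as many as possible of each colour without reaching 4: 1 + 2 + 3 + 3 + 3 + 3 = 15.
The next one must give 4 of some colour, so 15 + 1 = 16.

16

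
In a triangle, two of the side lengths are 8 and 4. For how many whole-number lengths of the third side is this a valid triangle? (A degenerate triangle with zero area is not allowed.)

7

The triangle inequality gives |8 − 4| < c < 8 + 4, i.e. 4 < c < 12.
So c can be any integer from 5 to 11: 7 values.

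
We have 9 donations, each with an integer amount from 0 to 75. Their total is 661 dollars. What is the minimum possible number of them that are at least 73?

Each value short of 73 is at most 72, costing at least 75 − 72 = 3 against the maximum total of 675.
We can afford to lose at most 675 − 661 = 14, so at most ⌊14/3⌋ = 4 fall short, and at least 5 are ≥ 73.
Exactly 5 works: 5 values at 75 and 4 at 72 total 663; lower one of the high values by 2 (still ≥ 73) to hit 661.

5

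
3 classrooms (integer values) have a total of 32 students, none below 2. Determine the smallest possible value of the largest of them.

If every one of the 3 were at most 10, the total would be at most 3 × 10 = 30 < 32.
Taking 1 copy of 10 and 2 copies of 11 gives exactly 32, so 11 is attained.

11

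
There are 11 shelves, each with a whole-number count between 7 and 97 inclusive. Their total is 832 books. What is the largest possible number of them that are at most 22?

3

Suppose k of them are at most 22. Those contribute at most 22 each and the rest at most 97 each.
So the total is at most 22k + 97(11 − k) = 1067 − 75k. This must still be ≥ 832, so k ≤ 3.
k = 3 is achieved by 3 values at 22 and 8 at 97, total 842; lower one of the 97's by 10 (still > 22) to reach 832.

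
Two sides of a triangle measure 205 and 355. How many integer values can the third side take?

409

The triangle inequality gives |205 − 355| < c < 205 + 355, i.e. 150 < c < 560.
So c can be any integer from 151 to 559: 409 values.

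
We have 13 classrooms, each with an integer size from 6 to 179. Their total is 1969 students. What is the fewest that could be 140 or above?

If only k of them are at least 140, the other 13 − k are at most 139, so the total is at most k·179 + (13 − k)·139.
This must reach 1969, so k·179 + (13 − k)·139 ≥ 1969, giving k ≥ 5.
Exactly 5 works: 5 values at 179 and 8 at 139 total 2007; lower one of the high values by 38 (still ≥ 140) to hit 1969.

5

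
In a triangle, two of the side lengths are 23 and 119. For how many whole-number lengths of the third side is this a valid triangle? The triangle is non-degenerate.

45

The triangle inequality gives |23 − 119| < c < 23 + 119, i.e. 96 < c < 142.
So c can be any integer from 97 to 141: 45 values.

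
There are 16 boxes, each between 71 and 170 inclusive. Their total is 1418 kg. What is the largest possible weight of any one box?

170

Maximizing one value means minimizing the remaining 15.
The other 15 contribute at least 15 × 71 = 1065, leaving at most 1418 − 1065 = 353.
But each box is capped at 170, so the maximum is 170.
Achievable: one at 170 and the other 15 totalling 1248, which fits since 15 × 71 ≤ 1248 ≤ 15 × 170.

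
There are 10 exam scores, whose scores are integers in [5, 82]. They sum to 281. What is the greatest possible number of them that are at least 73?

3

Suppose k of them are at least 73. Those contribute at least 73 each and the other 10 − k at least 5 each.
So the total is at least 73k + 5(10 − k) = 50 + 68k. This must be ≤ 281, giving k ≤ 3.
k = 3 is achieved by 3 values at 73 and 7 at 5, total 254; add 27 to one value (staying below 73) to reach 281.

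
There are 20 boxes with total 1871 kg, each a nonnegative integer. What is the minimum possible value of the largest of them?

If every one of the 20 were at most 93, the total would be at most 20 × 93 = 1860 < 1871.
Achievable: 11 of them at 94 and 9 at 93 total 1871.

94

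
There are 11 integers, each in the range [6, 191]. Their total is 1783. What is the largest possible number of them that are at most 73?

2

Suppose k of them are at most 73. Those contribute at most 73 each and the rest at most 191 each.
So the total is at most 73k + 191(11 − k) = 2101 − 118k. This must still be ≥ 1783, so k ≤ 2.
k = 2 is achieved by 2 values at 73 and 9 at 191, total 1865; lower one of the 191's by 82 (still > 73) to reach 1783.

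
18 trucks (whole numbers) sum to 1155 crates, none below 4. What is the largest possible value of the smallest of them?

The 18 values sum to 1155, so their minimum is at most ⌊1155/18⌋ = 64.
Equality holds with 15 values of 64 and 3 values of 65.

64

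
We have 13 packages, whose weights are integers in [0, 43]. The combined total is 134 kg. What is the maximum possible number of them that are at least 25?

If k of the values are ≥ 25, the total is ≥ 25k + 0(13 − k).
Setting 25k + 0(13 − k) ≤ 134 gives 25k ≤ 134, so k ≤ 5.
k = 5 is achieved by 5 values at 25 and 8 at 0, total 125; add 9 to one value (staying below 25) to reach 134.

5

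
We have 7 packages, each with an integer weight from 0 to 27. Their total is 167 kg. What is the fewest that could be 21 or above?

Suppose at most 7 − j of them reach 21; then j values are ≤ 20 and the rest ≤ 27.
The total is then ≤ 20·j + 27·(7 − j) = 189 − 7j. For this to be ≥ 167 we need j ≤ 3, so at least 7 − 3 = 4 must reach 21.
Exactly 4 works: 4 values at 27 and 3 at 20 total 168; lower one of the high values by 1 (still ≥ 21) to hit 167.

4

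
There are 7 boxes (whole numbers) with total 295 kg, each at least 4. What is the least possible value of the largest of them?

Some value must be at least ⌈295/7⌉ = 43, since 7 × 42 = 294 < 295.
Equality holds with 1 value of 43 and 6 values of 42.

43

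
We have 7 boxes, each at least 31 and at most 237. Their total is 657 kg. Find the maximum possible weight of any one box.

Maximizing one value means minimizing the remaining 6.
The other 6 contribute at least 6 × 31 = 186, leaving at most 657 − 186 = 471.
But each box is capped at 237, so the maximum is 237.
Achievable: one at 237 and the other 6 totalling 420, which fits since 6 × 31 ≤ 420 ≤ 6 × 237.

237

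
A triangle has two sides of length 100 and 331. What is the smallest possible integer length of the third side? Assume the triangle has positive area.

The third side must exceed |100 − 331| = 231.
The smallest integer above 231 is 232.

232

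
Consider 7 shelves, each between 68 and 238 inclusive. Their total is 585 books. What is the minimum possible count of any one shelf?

68

To make one shelf as small as possible, make the other 6 as large as possible.
The other 6 can take up 6 × 238 = 1428 ≥ 585 − 68, so one shelf can sit at its floor of 68.
Achievable: one at 68 and the other 6 totalling 517, which fits since 6 × 68 ≤ 517 ≤ 6 × 238.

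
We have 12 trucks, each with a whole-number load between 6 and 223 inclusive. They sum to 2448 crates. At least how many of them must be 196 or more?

Suppose at most 12 − j of them reach 196; then j values are ≤ 195 and the rest ≤ 223.
The total is then ≤ 195·j + 223·(12 − j) = 2676 − 28j. For this to be ≥ 2448 we need j ≤ 8, so at least 12 − 8 = 4 must reach 196.
Exactly 4 works: 4 values at 223 and 8 at 195 total 2452; lower one of the high values by 4 (still ≥ 196) to hit 2448.

4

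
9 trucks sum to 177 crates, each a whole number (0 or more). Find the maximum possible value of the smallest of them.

If every one of the 9 were at least 20, the total would be at least 9 × 20 = 180 > 177.
Equality holds with 3 values of 19 and 6 values of 20.

19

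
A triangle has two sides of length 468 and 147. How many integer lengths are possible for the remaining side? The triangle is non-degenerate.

The triangle inequality gives |468 − 147| < c < 468 + 147, i.e. 321 < c < 615.
So c can be any integer from 322 to 614: 293 values.

293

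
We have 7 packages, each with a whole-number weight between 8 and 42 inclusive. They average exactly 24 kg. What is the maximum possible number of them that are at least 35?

4

The total is 7 × 24 = 168.
Suppose k of them are at least 35. Those contribute at least 35 each and the other 7 − k at least 8 each.
So the total is at least 35k + 8(7 − k) = 56 + 27k. This must be ≤ 168, giving k ≤ 4.
k = 4 is achieved by 4 values at 35 and 3 at 8, total 164; add 4 to one value (staying below 35) to reach 168.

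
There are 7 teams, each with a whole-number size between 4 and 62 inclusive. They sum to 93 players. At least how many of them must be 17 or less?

3

If only k of them are at most 17, the other 7 − k are at least 18, so the total is at least (7 − k)·18 + k·4.
This is ≤ 93, so (7 − k)·18 + 4k ≤ 93, which gives k ≥ 3.
Exactly 3 works: 3 values at 4 and 4 at 18 total 84; raise one of the low values by 9 (still ≤ 17) to hit 93.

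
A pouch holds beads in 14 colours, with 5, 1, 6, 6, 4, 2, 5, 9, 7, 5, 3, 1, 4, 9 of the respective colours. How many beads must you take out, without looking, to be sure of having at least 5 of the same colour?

48

In the worst case you take as many as possible of each colour without reaching 5: 4 + 1 + 4 + 4 + 4 + 2 + 4 + 4 + 4 + 4 + 3 + 1 + 4 + 4 = 47.
The next one must give 5 of some colour, so 47 + 1 = 48.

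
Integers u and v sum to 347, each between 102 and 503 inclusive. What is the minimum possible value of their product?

For a fixed sum, uv is smallest when u and v are as far apart as possible.
The extreme feasible split is u = 102, v = 245, giving uv = 24990.

24990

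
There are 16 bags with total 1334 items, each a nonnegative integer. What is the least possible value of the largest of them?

If every one of the 16 were at most 83, the total would be at most 16 × 83 = 1328 < 1334.
Equality holds with 6 values of 84 and 10 values of 83.

84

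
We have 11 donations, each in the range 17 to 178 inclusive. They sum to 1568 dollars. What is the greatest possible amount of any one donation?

178

Maximizing one value means minimizing the remaining 10.
The other 10 contribute at least 10 × 17 = 170, leaving at most 1568 − 170 = 1398.
But each donation is capped at 178, so the maximum is 178.
Achievable: one at 178 and the other 10 totalling 1390, which fits since 10 × 17 ≤ 1390 ≤ 10 × 178.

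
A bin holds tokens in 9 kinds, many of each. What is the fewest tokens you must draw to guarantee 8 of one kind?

64

You could draw 7 of every kind without reaching 8 of any — 63 in all.
One more forces 8 of some kind, so 63 + 1 = 64.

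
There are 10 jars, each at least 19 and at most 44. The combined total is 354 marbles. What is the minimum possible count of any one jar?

19

Minimizing one value means maximizing the remaining 9.
The other 9 can take up 9 × 44 = 396 ≥ 354 − 19, so one jar can sit at its floor of 19.
Achievable: one at 19 and the other 9 totalling 335, which fits since 9 × 19 ≤ 335 ≤ 9 × 44.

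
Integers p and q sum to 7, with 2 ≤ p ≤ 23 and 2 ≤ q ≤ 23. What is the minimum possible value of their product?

For a fixed sum, pq is smallest when p and q are as far apart as possible.
At the endpoint p = 2, q = 7 − 2 = 5, so pq = 2 × 5 = 10.

10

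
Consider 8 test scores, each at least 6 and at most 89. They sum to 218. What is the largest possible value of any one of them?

To make one score as large as possible, make the other 7 as small as possible.
The other 7 contribute at least 7 × 6 = 42, leaving at most 218 − 42 = 176.
But each score is capped at 89, so the maximum is 89.
Achievable: one at 89 and the other 7 totalling 129, which fits since 7 × 6 ≤ 129 ≤ 7 × 89.

89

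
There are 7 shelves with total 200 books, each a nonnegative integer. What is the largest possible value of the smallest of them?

28

The average is 200/7 < 29, so some value is ≤ 28.
Equality holds with 3 values of 28 and 4 values of 29.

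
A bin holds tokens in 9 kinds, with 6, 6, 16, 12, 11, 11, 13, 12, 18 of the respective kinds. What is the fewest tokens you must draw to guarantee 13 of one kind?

95

In the worst case you take as many as possible of each kind without reaching 13: 6 + 6 + 12 + 12 + 11 + 11 + 12 + 12 + 12 = 94.
The next one must give 13 of some kind, so 94 + 1 = 95.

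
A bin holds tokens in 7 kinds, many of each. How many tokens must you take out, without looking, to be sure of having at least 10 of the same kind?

You could draw 9 of every kind without reaching 10 of any — 63 in all.
One more forces 10 of some kind, so 63 + 1 = 64.

64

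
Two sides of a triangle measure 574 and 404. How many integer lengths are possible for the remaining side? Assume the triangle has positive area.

The triangle inequality gives |574 − 404| < c < 574 + 404, i.e. 170 < c < 978.
So c can be any integer from 171 to 977: 807 values.

807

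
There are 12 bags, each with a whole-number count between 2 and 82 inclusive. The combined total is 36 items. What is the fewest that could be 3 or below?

6

Each value above 3 is at least 4, contributing at least 4 − 2 = 2 above the floor 2.
The sum exceeds the floor total 24 by 12, so at most ⌊12/2⌋ = 6 exceed 3, and at least 6 are ≤ 3.
Exactly 6 works: 6 values at 2 and 6 at 4 total 36.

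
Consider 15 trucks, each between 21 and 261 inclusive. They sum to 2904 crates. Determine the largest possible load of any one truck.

261

To make one truck as large as possible, make the other 14 as small as possible.
The other 14 contribute at least 14 × 21 = 294, leaving at most 2904 − 294 = 2610.
But each truck is capped at 261, so the maximum is 261.
Achievable: one at 261 and the other 14 totalling 2643, which fits since 14 × 21 ≤ 2643 ≤ 14 × 261.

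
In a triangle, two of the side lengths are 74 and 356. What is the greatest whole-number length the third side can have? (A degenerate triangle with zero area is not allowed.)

The third side must be less than 74 + 356 = 430.
The largest integer below 430 is 429.

429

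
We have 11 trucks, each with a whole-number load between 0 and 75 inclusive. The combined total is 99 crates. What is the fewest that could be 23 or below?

7

If only k of them are at most 23, the other 11 − k are at least 24, so the total is at least (11 − k)·24 + k·0.
This is ≤ 99, so (11 − k)·24 + 0k ≤ 99, which gives k ≥ 7.
Exactly 7 works: 7 values at 0 and 4 at 24 total 96; raise one of the low values by 3 (still ≤ 23) to hit 99.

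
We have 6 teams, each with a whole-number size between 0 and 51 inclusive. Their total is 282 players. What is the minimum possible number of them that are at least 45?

3

If only k of them are at least 45, the other 6 − k are at most 44, so the total is at most k·51 + (6 − k)·44.
This must reach 282, so k·51 + (6 − k)·44 ≥ 282, giving k ≥ 3.
Exactly 3 works: 3 values at 51 and 3 at 44 total 285; lower one of the high values by 3 (still ≥ 45) to hit 282.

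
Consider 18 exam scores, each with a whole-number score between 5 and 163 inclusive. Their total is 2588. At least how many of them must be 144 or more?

Suppose at most 18 − j of them reach 144; then j values are ≤ 143 and the rest ≤ 163.
The total is then ≤ 143·j + 163·(18 − j) = 2934 − 20j. For this to be ≥ 2588 we need j ≤ 17, so at least 18 − 17 = 1 must reach 144.
Exactly 1 works: 1 value at 163 and 17 at 143 total 2594; lower one of the high values by 6 (still ≥ 144) to hit 2588.

1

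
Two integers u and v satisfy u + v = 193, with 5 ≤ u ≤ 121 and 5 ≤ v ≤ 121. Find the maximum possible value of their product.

9312

With u + v fixed, uv peaks when the two are closest together.
Taking u = 96 and v = 97 (both in [5, 121]) gives uv = 9312.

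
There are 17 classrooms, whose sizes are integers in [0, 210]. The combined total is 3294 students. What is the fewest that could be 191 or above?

Suppose at most 17 − j of them reach 191; then j values are ≤ 190 and the rest ≤ 210.
The total is then ≤ 190·j + 210·(17 − j) = 3570 − 20j. For this to be ≥ 3294 we need j ≤ 13, so at least 17 − 13 = 4 must reach 191.
Exactly 4 works: 4 values at 210 and 13 at 190 total 3310; lower one of the high values by 16 (still ≥ 191) to hit 3294.

4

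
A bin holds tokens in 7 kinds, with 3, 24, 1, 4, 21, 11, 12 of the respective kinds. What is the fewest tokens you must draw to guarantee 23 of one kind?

75

In the worst case you take as many as possible of each kind without reaching 23: 3 + 22 + 1 + 4 + 21 + 11 + 12 = 74.
The next one must give 23 of some kind, so 74 + 1 = 75.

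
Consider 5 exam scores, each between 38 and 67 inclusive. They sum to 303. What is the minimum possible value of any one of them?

38

To make one score as small as possible, make the other 4 as large as possible.
The other 4 can take up 4 × 67 = 268 ≥ 303 − 38, so one score can sit at its floor of 38.
Achievable: one at 38 and the other 4 totalling 265, which fits since 4 × 38 ≤ 265 ≤ 4 × 67.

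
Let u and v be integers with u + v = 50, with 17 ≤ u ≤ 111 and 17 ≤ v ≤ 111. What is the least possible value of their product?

uv = u(50 − u) is concave in u, so over [17, 33] it is minimized at an endpoint.
The extreme feasible split is u = 17, v = 33, giving uv = 561.

561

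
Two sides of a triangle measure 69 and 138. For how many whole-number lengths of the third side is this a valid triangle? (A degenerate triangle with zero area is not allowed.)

The triangle inequality gives |69 − 138| < c < 69 + 138, i.e. 69 < c < 207.
So c can be any integer from 70 to 206: 137 values.

137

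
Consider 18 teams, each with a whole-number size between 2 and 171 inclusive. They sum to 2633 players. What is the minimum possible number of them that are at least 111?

Each value short of 111 is at most 110, costing at least 171 − 110 = 61 against the maximum total of 3078.
We can afford to lose at most 3078 − 2633 = 445, so at most ⌊445/61⌋ = 7 fall short, and at least 11 are ≥ 111.
Exactly 11 works: 11 values at 171 and 7 at 110 total 2651; lower one of the high values by 18 (still ≥ 111) to hit 2633.

11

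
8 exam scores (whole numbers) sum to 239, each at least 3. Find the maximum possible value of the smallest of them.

The average is 239/8 < 30, so some value is ≤ 29.
Achievable: 1 of them at 29 and 7 at 30 total 239.

29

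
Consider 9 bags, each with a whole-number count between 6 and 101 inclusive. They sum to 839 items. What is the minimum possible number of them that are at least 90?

4

Suppose at most 9 − j of them reach 90; then j values are ≤ 89 and the rest ≤ 101.
The total is then ≤ 89·j + 101·(9 − j) = 909 − 12j. For this to be ≥ 839 we need j ≤ 5, so at least 9 − 5 = 4 must reach 90.
Exactly 4 works: 4 values at 101 and 5 at 89 total 849; lower one of the high values by 10 (still ≥ 90) to hit 839.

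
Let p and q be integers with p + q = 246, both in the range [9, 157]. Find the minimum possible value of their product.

pq = p(246 − p) is concave in p, so over [89, 157] it is minimized at an endpoint.
The extreme feasible split is p = 89, q = 157, giving pq = 13973.

13973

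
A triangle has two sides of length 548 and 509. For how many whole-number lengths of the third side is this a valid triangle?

1017

The triangle inequality gives |548 − 509| < c < 548 + 509, i.e. 39 < c < 1057.
So c can be any integer from 40 to 1056: 1017 values.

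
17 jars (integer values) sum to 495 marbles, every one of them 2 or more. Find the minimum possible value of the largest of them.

30

The 17 values sum to 495, so their maximum is at least ⌈495/17⌉ = 30.
Equality holds with 2 values of 30 and 15 values of 29.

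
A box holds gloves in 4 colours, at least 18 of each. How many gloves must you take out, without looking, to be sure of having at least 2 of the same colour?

5

In the worst case you draw 1 of each of the 4 colours: 4 × 1 = 4.
One more forces 2 of some colour, so 4 + 1 = 5.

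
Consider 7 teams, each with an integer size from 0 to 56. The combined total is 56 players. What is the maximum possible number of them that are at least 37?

1

With k values at 37 or above and the rest at least 0, the sum is at least 0 + 37k.
Since the sum is 56, we need 37k ≤ 56, i.e. k ≤ 1.
k = 1 is achieved by 1 value at 37 and 6 at 0, total 37; add 19 to one value (staying below 37) to reach 56.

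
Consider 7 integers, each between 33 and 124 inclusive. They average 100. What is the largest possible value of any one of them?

124

Maximizing one value means minimizing the remaining 6.
The total is 7 × 100 = 700.
The other 6 contribute at least 6 × 33 = 198, leaving at most 700 − 198 = 502.
But each integer is capped at 124, so the maximum is 124.
Achievable: one at 124 and the other 6 totalling 576, which fits since 6 × 33 ≤ 576 ≤ 6 × 124.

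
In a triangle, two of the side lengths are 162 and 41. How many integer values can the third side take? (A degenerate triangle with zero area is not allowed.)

81

The triangle inequality gives |162 − 41| < c < 162 + 41, i.e. 121 < c < 203.
So c can be any integer from 122 to 202: 81 values.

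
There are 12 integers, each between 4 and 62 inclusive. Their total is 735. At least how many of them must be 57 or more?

Suppose at most 12 − j of them reach 57; then j values are ≤ 56 and the rest ≤ 62.
The total is then ≤ 56·j + 62·(12 − j) = 744 − 6j. For this to be ≥ 735 we need j ≤ 1, so at least 12 − 1 = 11 must reach 57.
Exactly 11 works: 11 values at 62 and 1 at 56 total 738; lower one of the high values by 3 (still ≥ 57) to hit 735.

11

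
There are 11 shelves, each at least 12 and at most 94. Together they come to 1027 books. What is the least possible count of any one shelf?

Minimizing one value means maximizing the remaining 10.
The other 10 contribute at most 10 × 94 = 940, leaving at least 1027 − 940 = 87.
Since 87 ≥ 12, this is achievable: one at 87 and 10 at 94.

87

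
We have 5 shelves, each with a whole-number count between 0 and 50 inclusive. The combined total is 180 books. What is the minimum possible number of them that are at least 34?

1

Each value short of 34 is at most 33, costing at least 50 − 33 = 17 against the maximum total of 250.
We can afford to lose at most 250 − 180 = 70, so at most ⌊70/17⌋ = 4 fall short, and at least 1 are ≥ 34.
Exactly 1 works: 1 value at 50 and 4 at 33 total 182; lower one of the high values by 2 (still ≥ 34) to hit 180.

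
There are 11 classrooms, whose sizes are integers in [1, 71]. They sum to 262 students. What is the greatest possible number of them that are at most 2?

7

Suppose k of them are at most 2. Those contribute at most 2 each and the rest at most 71 each.
So the total is at most 2k + 71(11 − k) = 781 − 69k. This must still be ≥ 262, so k ≤ 7.
k = 7 is achieved by 7 values at 2 and 4 at 71, total 298; lower one of the 71's by 36 (still > 2) to reach 262.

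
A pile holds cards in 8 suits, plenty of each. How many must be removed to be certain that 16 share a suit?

121

In the worst case you draw 15 of each of the 8 suits: 8 × 15 = 120.
One more forces 16 of some suit, so 120 + 1 = 121.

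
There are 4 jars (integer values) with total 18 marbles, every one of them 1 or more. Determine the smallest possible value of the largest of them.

Some value must be at least ⌈18/4⌉ = 5, since 4 × 4 = 16 < 18.
Achievable: 2 of them at 5 and 2 at 4 total 18.

5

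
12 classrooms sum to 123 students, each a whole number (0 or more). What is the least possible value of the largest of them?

If every one of the 12 were at most 10, the total would be at most 12 × 10 = 120 < 123.
Equality holds with 3 values of 11 and 9 values of 10.

11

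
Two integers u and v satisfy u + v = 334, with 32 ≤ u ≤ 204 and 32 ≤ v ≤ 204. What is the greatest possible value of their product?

27889

For a fixed sum, the product uv is largest when u and v are as close as possible.
Taking u = 167 and v = 167 (both in [32, 204]) gives uv = 27889.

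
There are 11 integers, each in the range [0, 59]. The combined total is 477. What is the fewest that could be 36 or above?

Each value short of 36 is at most 35, costing at least 59 − 35 = 24 against the maximum total of 649.
We can afford to lose at most 649 − 477 = 172, so at most ⌊172/24⌋ = 7 fall short, and at least 4 are ≥ 36.
Exactly 4 works: 4 values at 59 and 7 at 35 total 481; lower one of the high values by 4 (still ≥ 36) to hit 477.

4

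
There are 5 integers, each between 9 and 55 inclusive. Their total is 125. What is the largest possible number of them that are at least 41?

If k of the values are ≥ 41, the total is ≥ 41k + 9(5 − k).
Setting 41k + 9(5 − k) ≤ 125 gives 32k ≤ 80, so k ≤ 2.
k = 2 is achieved by 2 values at 41 and 3 at 9, total 109; add 16 to one value (staying below 41) to reach 125.

2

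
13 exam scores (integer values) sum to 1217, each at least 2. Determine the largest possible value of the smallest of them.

93

The average is 1217/13 < 94, so some value is ≤ 93.
Achievable: 5 of them at 93 and 8 at 94 total 1217.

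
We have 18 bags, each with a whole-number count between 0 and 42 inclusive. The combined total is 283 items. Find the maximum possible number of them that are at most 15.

17

Each value at 15 or below falls at least 42 − 15 = 27 short of the ceiling 42.
The ceiling total is 18 × 42 = 756, and we need 283, so at most ⌊(756 − 283)/27⌋ = 17 can be that low.
k = 17 is achieved by 17 values at 15 and 1 at 42, total 297; lower one of the 42's by 14 (still > 15) to reach 283.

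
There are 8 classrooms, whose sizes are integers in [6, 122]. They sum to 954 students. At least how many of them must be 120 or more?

If only k of them are at least 120, the other 8 − k are at most 119, so the total is at most k·122 + (8 − k)·119.
This must reach 954, so k·122 + (8 − k)·119 ≥ 954, giving k ≥ 1.
Exactly 1 works: 1 value at 122 and 7 at 119 total 955; lower one of the high values by 1 (still ≥ 120) to hit 954.

1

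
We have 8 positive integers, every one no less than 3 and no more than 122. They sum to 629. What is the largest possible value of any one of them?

122

Maximizing one value means minimizing the remaining 7.
The other 7 contribute at least 7 × 3 = 21, leaving at most 629 − 21 = 608.
But each integer is capped at 122, so the maximum is 122.
Achievable: one at 122 and the other 7 totalling 507, which fits since 7 × 3 ≤ 507 ≤ 7 × 122.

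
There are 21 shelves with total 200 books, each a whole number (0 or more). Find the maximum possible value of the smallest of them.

9

If every one of the 21 were at least 10, the total would be at least 21 × 10 = 210 > 200.
Taking 10 copies of 9 and 11 copies of 10 gives exactly 200, so 9 is attained.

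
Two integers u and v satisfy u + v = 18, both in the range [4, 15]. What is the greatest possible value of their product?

With u + v fixed, uv peaks when the two are closest together.
Taking u = 9 and v = 9 (both in [4, 15]) gives uv = 81.

81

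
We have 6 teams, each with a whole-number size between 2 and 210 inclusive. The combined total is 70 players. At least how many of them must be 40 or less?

If only k of them are at most 40, the other 6 − k are at least 41, so the total is at least (6 − k)·41 + k·2.
This is ≤ 70, so (6 − k)·41 + 2k ≤ 70, which gives k ≥ 5.
Exactly 5 works: 5 values at 2 and 1 at 41 total 51; raise one of the low values by 19 (still ≤ 40) to hit 70.

5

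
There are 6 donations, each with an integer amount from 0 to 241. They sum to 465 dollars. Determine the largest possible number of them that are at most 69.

5

Each value at 69 or below falls at least 241 − 69 = 172 short of the ceiling 241.
The ceiling total is 6 × 241 = 1446, and we need 465, so at most ⌊(1446 − 465)/172⌋ = 5 can be that low.
k = 5 is achieved by 5 values at 69 and 1 at 241, total 586; lower one of the 241's by 121 (still > 69) to reach 465.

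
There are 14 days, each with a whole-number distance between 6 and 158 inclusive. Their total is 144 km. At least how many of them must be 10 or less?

If only k of them are at most 10, the other 14 − k are at least 11, so the total is at least (14 − k)·11 + k·6.
This is ≤ 144, so (14 − k)·11 + 6k ≤ 144, which gives k ≥ 2.
Exactly 2 works: 2 values at 6 and 12 at 11 total 144.

2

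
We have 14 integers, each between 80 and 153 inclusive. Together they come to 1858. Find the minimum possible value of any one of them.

80

Minimizing one value means maximizing the remaining 13.
The other 13 can take up 13 × 153 = 1989 ≥ 1858 − 80, so one integer can sit at its floor of 80.
Achievable: one at 80 and the other 13 totalling 1778, which fits since 13 × 80 ≤ 1778 ≤ 13 × 153.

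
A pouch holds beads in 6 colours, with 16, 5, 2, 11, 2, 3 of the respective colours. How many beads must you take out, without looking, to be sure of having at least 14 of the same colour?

In the worst case you take as many as possible of each colour without reaching 14: 13 + 5 + 2 + 11 + 2 + 3 = 36.
The next one must give 14 of some colour, so 36 + 1 = 37.

37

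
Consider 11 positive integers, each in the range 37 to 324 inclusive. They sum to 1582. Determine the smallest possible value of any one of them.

To make one integer as small as possible, make the other 10 as large as possible.
The other 10 can take up 10 × 324 = 3240 ≥ 1582 − 37, so one integer can sit at its floor of 37.
Achievable: one at 37 and the other 10 totalling 1545, which fits since 10 × 37 ≤ 1545 ≤ 10 × 324.

37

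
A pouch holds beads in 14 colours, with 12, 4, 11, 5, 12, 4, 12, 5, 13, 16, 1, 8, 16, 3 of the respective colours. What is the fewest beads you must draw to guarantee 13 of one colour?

In the worst case you take as many as possible of each colour without reaching 13: 12 + 4 + 11 + 5 + 12 + 4 + 12 + 5 + 12 + 12 + 1 + 8 + 12 + 3 = 113.
The next one must give 13 of some colour, so 113 + 1 = 114.

114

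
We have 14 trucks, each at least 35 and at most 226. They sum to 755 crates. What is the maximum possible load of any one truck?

226

Maximizing one value means minimizing the remaining 13.
The other 13 contribute at least 13 × 35 = 455, leaving at most 755 − 455 = 300.
But each truck is capped at 226, so the maximum is 226.
Achievable: one at 226 and the other 13 totalling 529, which fits since 13 × 35 ≤ 529 ≤ 13 × 226.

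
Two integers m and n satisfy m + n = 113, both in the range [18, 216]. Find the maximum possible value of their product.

3192

mn = m(113 − m) is maximized when m is as near 113/2 as the bounds allow.
Taking m = 56 and n = 57 (both in [18, 216]) gives mn = 3192.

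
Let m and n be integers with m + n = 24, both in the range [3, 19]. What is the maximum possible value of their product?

mn = m(24 − m) is maximized when m is as near 24/2 as the bounds allow.
Taking m = 12 and n = 12 (both in [3, 19]) gives mn = 144.

144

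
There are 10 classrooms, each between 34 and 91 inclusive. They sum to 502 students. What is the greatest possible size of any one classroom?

To make one classroom as large as possible, make the other 9 as small as possible.
The other 9 contribute at least 9 × 34 = 306, leaving at most 502 − 306 = 196.
But each classroom is capped at 91, so the maximum is 91.
Achievable: one at 91 and the other 9 totalling 411, which fits since 9 × 34 ≤ 411 ≤ 9 × 91.

91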